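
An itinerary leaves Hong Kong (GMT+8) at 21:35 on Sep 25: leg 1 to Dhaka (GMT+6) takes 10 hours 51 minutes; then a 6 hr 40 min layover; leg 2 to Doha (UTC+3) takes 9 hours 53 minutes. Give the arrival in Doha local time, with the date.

Convert departure to UTC: 21:35 − 8:00 = 13:35 UTC on Sep 25.
Add 10 hours 51 minutes leg 1 → 00:26 UTC (Sep 26).
Add 6 hours 40 minutes layover in Dhaka → 07:06 UTC.
Add 9 hours and 53 minutes leg 2 → 16:59 UTC.
Doha is UTC+3:00, so local arrival = 16:59 + 3:00 = 19:59 on Sep 26.

19:59 on September 26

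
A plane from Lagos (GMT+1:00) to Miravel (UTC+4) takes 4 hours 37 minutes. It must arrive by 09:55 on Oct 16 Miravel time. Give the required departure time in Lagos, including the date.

02:18 on October 16

Target arrival in UTC: 09:55 − 4:00 = 05:55 on Oct 16.
Subtract 4 hours 37 minutes → departure 01:18 UTC on Oct 16.
Lagos is UTC+1:00: 01:18 + 1:00 = 02:18 on Oct 16.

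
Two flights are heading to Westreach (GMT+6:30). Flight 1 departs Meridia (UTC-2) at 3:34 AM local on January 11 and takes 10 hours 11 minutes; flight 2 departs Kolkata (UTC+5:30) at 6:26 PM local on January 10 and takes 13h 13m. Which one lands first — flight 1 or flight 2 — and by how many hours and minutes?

Flight 1 in UTC: 3:34 AM + 2:00 = 5:34 AM on Jan 11.
+10 hours 11 minutes → arrive 3:45 PM UTC on Jan 11.
Flight 2 in UTC: 6:26 PM − 5:30 = 12:56 PM on Jan 10.
+13 hours and 13 minutes → arrive 2:09 AM UTC on Jan 11.
Flight 2 lands earlier by 13 hours 36 minutes.

the second, by 13 hours 36 minutes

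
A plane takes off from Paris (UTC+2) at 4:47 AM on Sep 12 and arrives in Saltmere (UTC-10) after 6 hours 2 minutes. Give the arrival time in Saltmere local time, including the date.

10:49 PM on Sep 11

Saltmere is 12:00 behind Paris.
After 6 hours and 2 minutes it is 10:49 AM in Paris.
Shift by the zone difference: 10:49 AM − 12:00 = 10:49 PM on Sep 11 in Saltmere.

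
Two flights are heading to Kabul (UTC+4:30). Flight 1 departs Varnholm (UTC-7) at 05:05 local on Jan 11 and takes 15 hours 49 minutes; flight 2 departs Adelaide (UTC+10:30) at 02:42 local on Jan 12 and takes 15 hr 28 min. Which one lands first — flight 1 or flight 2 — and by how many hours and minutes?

Flight 1 in UTC: 05:05 + 7:00 = 12:05 on Jan 11.
+15 hours 49 minutes → arrive 03:54 UTC on Jan 12.
Flight 2 in UTC: 02:42 − 10:30 = 16:12 on Jan 11.
+15 hours 28 minutes → arrive 07:40 UTC on Jan 12.
Flight 1 lands earlier by 3 hours 46 minutes.

the first, by 3 hours 46 minutes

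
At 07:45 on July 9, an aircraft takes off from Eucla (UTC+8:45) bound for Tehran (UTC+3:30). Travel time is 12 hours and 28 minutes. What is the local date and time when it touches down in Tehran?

Convert departure to UTC: 07:45 − 8:45 = 23:00 UTC on Jul 8.
Add 12 hours and 28 minutes travel time → 11:28 UTC (Jul 9).
Tehran is UTC+3:30, so local arrival = 11:28 + 3:30 = 14:58 on Jul 9.

14:58 on July 9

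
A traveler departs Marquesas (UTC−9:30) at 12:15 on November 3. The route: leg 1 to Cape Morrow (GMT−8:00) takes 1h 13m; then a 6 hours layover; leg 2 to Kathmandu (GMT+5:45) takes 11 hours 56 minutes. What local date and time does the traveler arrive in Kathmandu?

Convert departure to UTC: 12:15 + 9:30 = 21:45 UTC on Nov 3.
Add 1 hour 13 minutes leg 1 → 22:58 UTC.
Add 6 hours layover in Cape Morrow → 04:58 UTC (Nov 4).
Add 11 hours and 56 minutes leg 2 → 16:54 UTC.
Kathmandu is UTC+5:45, so local arrival = 16:54 + 5:45 = 22:39 on Nov 4.

22:39 on November 4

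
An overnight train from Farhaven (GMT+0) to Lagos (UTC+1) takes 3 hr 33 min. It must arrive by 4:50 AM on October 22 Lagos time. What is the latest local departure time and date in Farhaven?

Target arrival in UTC: 4:50 AM − 1:00 = 3:50 AM on Oct 22.
Subtract 3 hours 33 minutes → departure 12:17 AM UTC on Oct 22.
Farhaven is UTC+0, so departure is 12:17 AM on Oct 22.

12:17 AM on October 22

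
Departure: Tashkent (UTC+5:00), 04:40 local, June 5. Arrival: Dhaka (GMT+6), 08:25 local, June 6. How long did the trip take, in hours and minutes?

26 hours 45 minutes

Departure in UTC: 04:40 − 5:00 = 23:40 on Jun 4.
Arrival in UTC: 08:25 − 6:00 = 02:25 on Jun 6.
Elapsed = 02:25 − 23:40 (+2 days) = 26 hours 45 minutes.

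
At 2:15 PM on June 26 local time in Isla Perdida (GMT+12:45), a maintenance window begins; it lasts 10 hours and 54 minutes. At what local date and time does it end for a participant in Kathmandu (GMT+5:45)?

Convert start to UTC: 2:15 PM − 12:45 = 1:30 AM UTC on Jun 26.
Add 10 hours and 54 minutes duration → 12:24 PM UTC.
Kathmandu is UTC+5:45, so local end time = 12:24 PM + 5:45 = 6:09 PM on Jun 26.

6:09 PM on June 26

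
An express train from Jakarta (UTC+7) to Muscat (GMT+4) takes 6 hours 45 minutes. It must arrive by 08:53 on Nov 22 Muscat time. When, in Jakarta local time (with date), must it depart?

05:08 on Nov 22

Target arrival in UTC: 08:53 − 4:00 = 04:53 on Nov 22.
Subtract 6 hours 45 minutes → departure 22:08 UTC on Nov 21.
Jakarta is UTC+7:00: 22:08 + 7:00 = 05:08 on Nov 22.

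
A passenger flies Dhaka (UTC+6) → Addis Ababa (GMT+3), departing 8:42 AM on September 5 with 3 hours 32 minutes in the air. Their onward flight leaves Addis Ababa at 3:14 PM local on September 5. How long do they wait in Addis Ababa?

6 hours

Convert departure to UTC: 8:42 AM − 6:00 = 2:42 AM UTC on Sep 5.
Add 3 hours 32 minutes flight time → 6:14 AM UTC.
Addis Ababa is UTC+3:00, so local arrival = 6:14 AM + 3:00 = 9:14 AM on Sep 5.
Layover = 3:14 PM − 9:14 AM = 6 hours.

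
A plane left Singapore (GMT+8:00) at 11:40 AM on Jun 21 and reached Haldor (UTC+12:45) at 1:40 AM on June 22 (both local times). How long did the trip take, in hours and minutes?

Departure in UTC: 11:40 AM − 8:00 = 3:40 AM on Jun 21.
Arrival in UTC: 1:40 AM − 12:45 = 12:55 PM on Jun 21.
Elapsed = 12:55 PM − 3:40 AM = 9 hours 15 minutes.

9 hours 15 minutes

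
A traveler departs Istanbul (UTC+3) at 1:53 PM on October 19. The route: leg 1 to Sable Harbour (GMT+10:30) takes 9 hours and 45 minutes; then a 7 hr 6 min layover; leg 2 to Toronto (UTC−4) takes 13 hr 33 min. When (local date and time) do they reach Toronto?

Convert departure to UTC: 1:53 PM − 3:00 = 10:53 AM UTC on Oct 19.
Add 9 hours and 45 minutes leg 1 → 8:38 PM UTC.
Add 7 hours 6 minutes layover in Sable Harbour → 3:44 AM UTC (Oct 20).
Add 13 hours 33 minutes leg 2 → 5:17 PM UTC.
Toronto is UTC−4:00, so local arrival = 5:17 PM − 4:00 = 1:17 PM on Oct 20.

1:17 PM on October 20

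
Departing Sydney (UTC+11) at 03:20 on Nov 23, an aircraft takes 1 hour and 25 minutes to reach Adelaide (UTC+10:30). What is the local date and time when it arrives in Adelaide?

04:15 on November 23

Convert departure to UTC: 03:20 − 11:00 = 16:20 UTC on Nov 22.
Add 1 hour 25 minutes travel time → 17:45 UTC.
Adelaide is UTC+10:30, so local arrival = 17:45 + 10:30 = 04:15 on Nov 23.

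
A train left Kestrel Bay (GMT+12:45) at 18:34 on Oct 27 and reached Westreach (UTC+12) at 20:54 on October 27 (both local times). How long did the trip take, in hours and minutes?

3 hours 5 minutes

Westreach is 0:45 behind Kestrel Bay.
Clock-face elapsed time (ignoring zones) is 2 hours 20 minutes.
Actual elapsed = 2 hours 20 minutes + 0:45 = 3 hours 5 minutes.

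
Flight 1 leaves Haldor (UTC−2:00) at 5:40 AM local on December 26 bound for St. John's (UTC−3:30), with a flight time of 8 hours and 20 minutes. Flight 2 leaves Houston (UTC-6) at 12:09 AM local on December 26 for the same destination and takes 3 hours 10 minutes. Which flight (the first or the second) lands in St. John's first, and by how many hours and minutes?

the second, by 6 hours 41 minutes

Flight 1 in UTC: 5:40 AM + 2:00 = 7:40 AM on Dec 26.
+8 hours 20 minutes → arrive 4:00 PM UTC on Dec 26.
Flight 2 in UTC: 12:09 AM + 6:00 = 6:09 AM on Dec 26.
+3 hours 10 minutes → arrive 9:19 AM UTC on Dec 26.
Flight 2 lands earlier by 6 hours 41 minutes.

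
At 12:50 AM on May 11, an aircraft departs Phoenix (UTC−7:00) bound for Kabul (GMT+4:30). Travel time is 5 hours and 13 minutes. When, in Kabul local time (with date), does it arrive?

Convert departure to UTC: 12:50 AM + 7:00 = 7:50 AM UTC on May 11.
Add 5 hours 13 minutes travel time → 1:03 PM UTC.
Kabul is UTC+4:30, so local arrival = 1:03 PM + 4:30 = 5:33 PM on May 11.

5:33 PM on May 11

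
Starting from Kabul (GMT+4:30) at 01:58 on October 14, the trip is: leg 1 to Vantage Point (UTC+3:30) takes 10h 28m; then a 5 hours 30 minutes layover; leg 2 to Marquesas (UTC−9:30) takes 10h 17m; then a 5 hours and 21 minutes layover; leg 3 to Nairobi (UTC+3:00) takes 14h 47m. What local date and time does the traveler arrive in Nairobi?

Convert departure to UTC: 01:58 − 4:30 = 21:28 UTC on Oct 13.
Add 10 hours 28 minutes leg 1 → 07:56 UTC (Oct 14).
Add 5 hours 30 minutes layover in Vantage Point → 13:26 UTC.
Add 10 hours and 17 minutes leg 2 → 23:43 UTC.
Add 5 hours 21 minutes layover in Marquesas → 05:04 UTC (Oct 15).
Add 14 hours 47 minutes leg 3 → 19:51 UTC.
Nairobi is UTC+3:00, so local arrival = 19:51 + 3:00 = 22:51 on Oct 15.

22:51 on October 15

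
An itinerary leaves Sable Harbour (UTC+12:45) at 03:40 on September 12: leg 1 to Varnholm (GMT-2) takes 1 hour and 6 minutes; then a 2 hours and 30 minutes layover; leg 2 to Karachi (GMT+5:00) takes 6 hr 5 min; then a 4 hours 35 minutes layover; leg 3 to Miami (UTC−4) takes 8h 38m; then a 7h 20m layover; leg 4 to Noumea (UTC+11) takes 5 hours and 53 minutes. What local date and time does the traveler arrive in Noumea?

14:02 on September 13

Convert departure to UTC: 03:40 − 12:45 = 14:55 UTC on Sep 11.
Add 1 hour 6 minutes leg 1 → 16:01 UTC.
Add 2 hours 30 minutes layover in Varnholm → 18:31 UTC.
Add 6 hours 5 minutes leg 2 → 00:36 UTC (Sep 12).
Add 4 hours 35 minutes layover in Karachi → 05:11 UTC.
Add 8 hours and 38 minutes leg 3 → 13:49 UTC.
Add 7 hours 20 minutes layover in Miami → 21:09 UTC.
Add 5 hours and 53 minutes leg 4 → 03:02 UTC (Sep 13).
Noumea is UTC+11:00, so local arrival = 03:02 + 11:00 = 14:02 on Sep 13.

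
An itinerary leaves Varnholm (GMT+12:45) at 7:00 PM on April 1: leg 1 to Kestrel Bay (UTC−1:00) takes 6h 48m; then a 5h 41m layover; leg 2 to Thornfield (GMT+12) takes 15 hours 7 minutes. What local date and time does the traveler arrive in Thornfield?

9:51 PM on Apr 2

Convert departure to UTC: 7:00 PM − 12:45 = 6:15 AM UTC on Apr 1.
Add 6 hours and 48 minutes leg 1 → 1:03 PM UTC.
Add 5 hours 41 minutes layover in Kestrel Bay → 6:44 PM UTC.
Add 15 hours and 7 minutes leg 2 → 9:51 AM UTC (Apr 2).
Thornfield is UTC+12:00, so local arrival = 9:51 AM + 12:00 = 9:51 PM on Apr 2.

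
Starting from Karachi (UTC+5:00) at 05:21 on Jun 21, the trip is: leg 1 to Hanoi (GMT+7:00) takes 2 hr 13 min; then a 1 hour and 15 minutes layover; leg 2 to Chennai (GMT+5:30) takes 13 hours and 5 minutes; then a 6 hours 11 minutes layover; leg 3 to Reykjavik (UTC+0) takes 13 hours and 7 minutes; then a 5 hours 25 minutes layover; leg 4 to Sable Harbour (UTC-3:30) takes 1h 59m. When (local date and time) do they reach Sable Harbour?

Convert departure to UTC: 05:21 − 5:00 = 00:21 UTC on Jun 21.
Add 2 hours and 13 minutes leg 1 → 02:34 UTC.
Add 1 hour and 15 minutes layover in Hanoi → 03:49 UTC.
Add 13 hours 5 minutes leg 2 → 16:54 UTC.
Add 6 hours and 11 minutes layover in Chennai → 23:05 UTC.
Add 13 hours 7 minutes leg 3 → 12:12 UTC (Jun 22).
Add 5 hours 25 minutes layover in Reykjavik → 17:37 UTC.
Add 1 hour 59 minutes leg 4 → 19:36 UTC.
Sable Harbour is UTC−3:30, so local arrival = 19:36 − 3:30 = 16:06 on Jun 22.

16:06 on June 22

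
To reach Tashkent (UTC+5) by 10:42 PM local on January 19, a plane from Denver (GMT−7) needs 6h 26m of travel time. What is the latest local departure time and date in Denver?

Target arrival in UTC: 10:42 PM − 5:00 = 5:42 PM on Jan 19.
Subtract 6 hours and 26 minutes → departure 11:16 AM UTC on Jan 19.
Denver is UTC−7:00: 11:16 AM − 7:00 = 4:16 AM on Jan 19.

4:16 AM on January 19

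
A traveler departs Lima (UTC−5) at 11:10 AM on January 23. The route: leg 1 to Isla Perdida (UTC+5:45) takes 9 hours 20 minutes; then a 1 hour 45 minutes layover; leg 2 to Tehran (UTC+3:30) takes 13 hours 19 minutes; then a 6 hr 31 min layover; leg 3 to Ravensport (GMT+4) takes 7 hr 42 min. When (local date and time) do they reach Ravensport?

Convert departure to UTC: 11:10 AM + 5:00 = 4:10 PM UTC on Jan 23.
Add 9 hours 20 minutes leg 1 → 1:30 AM UTC (Jan 24).
Add 1 hour 45 minutes layover in Isla Perdida → 3:15 AM UTC.
Add 13 hours and 19 minutes leg 2 → 4:34 PM UTC.
Add 6 hours and 31 minutes layover in Tehran → 11:05 PM UTC.
Add 7 hours 42 minutes leg 3 → 6:47 AM UTC (Jan 25).
Ravensport is UTC+4:00, so local arrival = 6:47 AM + 4:00 = 10:47 AM on Jan 25.

10:47 AM on January 25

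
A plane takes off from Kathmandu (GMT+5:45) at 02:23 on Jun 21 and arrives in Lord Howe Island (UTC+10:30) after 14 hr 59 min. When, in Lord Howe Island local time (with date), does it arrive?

Convert departure to UTC: 02:23 − 5:45 = 20:38 UTC on Jun 20.
Add 14 hours and 59 minutes travel time → 11:37 UTC (Jun 21).
Lord Howe Island is UTC+10:30, so local arrival = 11:37 + 10:30 = 22:07 on Jun 21.

22:07 on Jun 21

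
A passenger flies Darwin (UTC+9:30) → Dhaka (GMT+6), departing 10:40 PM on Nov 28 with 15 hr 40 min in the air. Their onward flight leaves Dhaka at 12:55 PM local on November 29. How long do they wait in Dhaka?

Convert departure to UTC: 10:40 PM − 9:30 = 1:10 PM UTC on Nov 28.
Add 15 hours and 40 minutes flight time → 4:50 AM UTC (Nov 29).
Dhaka is UTC+6:00, so local arrival = 4:50 AM + 6:00 = 10:50 AM on Nov 29.
Layover = 12:55 PM − 10:50 AM = 2 hours 5 minutes.

2 hours 5 minutes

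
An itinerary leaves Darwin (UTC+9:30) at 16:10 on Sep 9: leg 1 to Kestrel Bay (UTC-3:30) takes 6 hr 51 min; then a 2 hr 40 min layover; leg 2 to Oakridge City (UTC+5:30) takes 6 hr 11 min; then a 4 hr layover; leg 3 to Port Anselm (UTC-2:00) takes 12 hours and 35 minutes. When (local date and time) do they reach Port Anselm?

12:57 on Sep 10

Convert departure to UTC: 16:10 − 9:30 = 06:40 UTC on Sep 9.
Add 6 hours 51 minutes leg 1 → 13:31 UTC.
Add 2 hours 40 minutes layover in Kestrel Bay → 16:11 UTC.
Add 6 hours and 11 minutes leg 2 → 22:22 UTC.
Add 4 hours layover in Oakridge City → 02:22 UTC (Sep 10).
Add 12 hours 35 minutes leg 3 → 14:57 UTC.
Port Anselm is UTC−2:00, so local arrival = 14:57 − 2:00 = 12:57 on Sep 10.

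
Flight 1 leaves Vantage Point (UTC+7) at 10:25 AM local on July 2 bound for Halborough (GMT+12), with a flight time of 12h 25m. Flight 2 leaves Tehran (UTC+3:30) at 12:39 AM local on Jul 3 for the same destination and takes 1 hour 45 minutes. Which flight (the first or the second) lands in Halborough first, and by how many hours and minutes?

the first, by 7 hours 4 minutes

Flight 1 in UTC: 10:25 AM − 7:00 = 3:25 AM on Jul 2.
+12 hours 25 minutes → arrive 3:50 PM UTC on Jul 2.
Flight 2 in UTC: 12:39 AM − 3:30 = 9:09 PM on Jul 2.
+1 hour and 45 minutes → arrive 10:54 PM UTC on Jul 2.
Flight 1 lands earlier by 7 hours 4 minutes.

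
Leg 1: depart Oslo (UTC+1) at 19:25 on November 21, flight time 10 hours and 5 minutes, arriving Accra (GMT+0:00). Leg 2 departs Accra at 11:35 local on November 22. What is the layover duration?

7 hours 5 minutes

Convert departure to UTC: 19:25 − 1:00 = 18:25 UTC on Nov 21.
Add 10 hours 5 minutes flight time → 04:30 UTC (Nov 22).
Accra is UTC+0, so local arrival is the same: 04:30 on Nov 22.
Layover = 11:35 − 04:30 = 7 hours 5 minutes.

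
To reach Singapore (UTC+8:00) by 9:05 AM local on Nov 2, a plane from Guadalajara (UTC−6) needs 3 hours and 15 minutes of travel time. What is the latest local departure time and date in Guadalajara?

Target arrival in UTC: 9:05 AM − 8:00 = 1:05 AM on Nov 2.
Subtract 3 hours 15 minutes → departure 9:50 PM UTC on Nov 1.
Guadalajara is UTC−6:00: 9:50 PM − 6:00 = 3:50 PM on Nov 1.

3:50 PM on November 1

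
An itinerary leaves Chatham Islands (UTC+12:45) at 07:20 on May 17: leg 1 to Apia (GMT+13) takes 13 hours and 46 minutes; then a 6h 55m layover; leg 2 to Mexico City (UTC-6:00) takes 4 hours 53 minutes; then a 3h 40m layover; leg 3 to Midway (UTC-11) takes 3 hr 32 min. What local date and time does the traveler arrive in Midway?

Convert departure to UTC: 07:20 − 12:45 = 18:35 UTC on May 16.
Add 13 hours and 46 minutes leg 1 → 08:21 UTC (May 17).
Add 6 hours 55 minutes layover in Apia → 15:16 UTC.
Add 4 hours 53 minutes leg 2 → 20:09 UTC.
Add 3 hours 40 minutes layover in Mexico City → 23:49 UTC.
Add 3 hours 32 minutes leg 3 → 03:21 UTC (May 18).
Midway is UTC−11:00, so local arrival = 03:21 − 11:00 = 16:21 on May 17.

16:21 on May 17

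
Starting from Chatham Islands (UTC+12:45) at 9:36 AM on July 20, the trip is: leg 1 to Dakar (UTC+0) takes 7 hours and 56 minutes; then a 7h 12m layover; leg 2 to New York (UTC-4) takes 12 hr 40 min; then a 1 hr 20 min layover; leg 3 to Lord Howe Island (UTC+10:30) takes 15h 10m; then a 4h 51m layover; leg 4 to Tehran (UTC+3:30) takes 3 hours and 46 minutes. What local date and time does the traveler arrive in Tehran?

5:16 AM on July 22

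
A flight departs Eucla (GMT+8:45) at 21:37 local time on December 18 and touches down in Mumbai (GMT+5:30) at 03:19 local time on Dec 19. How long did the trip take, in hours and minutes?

Departure in UTC: 21:37 − 8:45 = 12:52 on Dec 18.
Arrival in UTC: 03:19 − 5:30 = 21:49 on Dec 18.
Elapsed = 21:49 − 12:52 = 8 hours 57 minutes.

8 hours 57 minutes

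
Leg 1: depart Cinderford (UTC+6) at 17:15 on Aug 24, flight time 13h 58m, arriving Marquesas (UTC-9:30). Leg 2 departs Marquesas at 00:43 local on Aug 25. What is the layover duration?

9 hours

Convert departure to UTC: 17:15 − 6:00 = 11:15 UTC on Aug 24.
Add 13 hours and 58 minutes flight time → 01:13 UTC (Aug 25).
Marquesas is UTC−9:30, so local arrival = 01:13 − 9:30 = 15:43 on Aug 24.
Layover = 00:43 − 15:43 (+1 day) = 9 hours.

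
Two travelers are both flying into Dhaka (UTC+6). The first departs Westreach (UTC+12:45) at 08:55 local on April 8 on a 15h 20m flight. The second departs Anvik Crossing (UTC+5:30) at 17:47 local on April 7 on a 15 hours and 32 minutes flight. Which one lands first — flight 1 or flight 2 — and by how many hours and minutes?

the second, by 7 hours 41 minutes

Flight 1 in UTC: 08:55 − 12:45 = 20:10 on Apr 7.
+15 hours 20 minutes → arrive 11:30 UTC on Apr 8.
Flight 2 in UTC: 17:47 − 5:30 = 12:17 on Apr 7.
+15 hours 32 minutes → arrive 03:49 UTC on Apr 8.
Flight 2 lands earlier by 7 hours 41 minutes.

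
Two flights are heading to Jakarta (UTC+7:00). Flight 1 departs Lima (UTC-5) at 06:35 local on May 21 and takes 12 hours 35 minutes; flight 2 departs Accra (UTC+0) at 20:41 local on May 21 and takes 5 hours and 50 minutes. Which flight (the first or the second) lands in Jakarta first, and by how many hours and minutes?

the first, by 2 hours 21 minutes

Flight 1 in UTC: 06:35 + 5:00 = 11:35 on May 21.
+12 hours and 35 minutes → arrive 00:10 UTC on May 22.
Flight 2 departs at 20:41 UTC (May 21).
+5 hours 50 minutes → arrive 02:31 UTC on May 22.
Flight 1 lands earlier by 2 hours 21 minutes.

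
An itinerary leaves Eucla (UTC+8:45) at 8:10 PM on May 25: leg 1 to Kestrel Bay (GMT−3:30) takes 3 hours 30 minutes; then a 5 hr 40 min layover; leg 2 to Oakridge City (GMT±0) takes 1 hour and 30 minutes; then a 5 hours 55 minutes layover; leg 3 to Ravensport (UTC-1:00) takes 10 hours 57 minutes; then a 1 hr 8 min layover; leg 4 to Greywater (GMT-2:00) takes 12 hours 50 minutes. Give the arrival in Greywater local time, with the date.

2:55 AM on May 27

Convert departure to UTC: 8:10 PM − 8:45 = 11:25 AM UTC on May 25.
Add 3 hours 30 minutes leg 1 → 2:55 PM UTC.
Add 5 hours 40 minutes layover in Kestrel Bay → 8:35 PM UTC.
Add 1 hour 30 minutes leg 2 → 10:05 PM UTC.
Add 5 hours and 55 minutes layover in Oakridge City → 4:00 AM UTC (May 26).
Add 10 hours 57 minutes leg 3 → 2:57 PM UTC.
Add 1 hour and 8 minutes layover in Ravensport → 4:05 PM UTC.
Add 12 hours and 50 minutes leg 4 → 4:55 AM UTC (May 27).
Greywater is UTC−2:00, so local arrival = 4:55 AM − 2:00 = 2:55 AM on May 27.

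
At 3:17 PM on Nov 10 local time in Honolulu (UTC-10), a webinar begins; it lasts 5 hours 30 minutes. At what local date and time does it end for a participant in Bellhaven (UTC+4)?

Convert start to UTC: 3:17 PM + 10:00 = 1:17 AM UTC on Nov 11.
Add 5 hours and 30 minutes duration → 6:47 AM UTC.
Bellhaven is UTC+4:00, so local end time = 6:47 AM + 4:00 = 10:47 AM on Nov 11.

10:47 AM on November 11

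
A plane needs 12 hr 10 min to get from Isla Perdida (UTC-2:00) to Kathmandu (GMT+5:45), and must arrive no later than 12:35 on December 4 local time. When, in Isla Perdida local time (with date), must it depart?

16:40 on December 3

Target arrival in UTC: 12:35 − 5:45 = 06:50 on Dec 4.
Subtract 12 hours 10 minutes → departure 18:40 UTC on Dec 3.
Isla Perdida is UTC−2:00: 18:40 − 2:00 = 16:40 on Dec 3.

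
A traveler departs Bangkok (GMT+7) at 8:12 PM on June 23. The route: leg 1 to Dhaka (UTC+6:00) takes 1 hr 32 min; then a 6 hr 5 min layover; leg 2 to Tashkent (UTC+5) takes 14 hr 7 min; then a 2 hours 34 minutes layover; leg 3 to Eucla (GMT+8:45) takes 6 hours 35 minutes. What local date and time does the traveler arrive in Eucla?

Convert departure to UTC: 8:12 PM − 7:00 = 1:12 PM UTC on Jun 23.
Add 1 hour and 32 minutes leg 1 → 2:44 PM UTC.
Add 6 hours and 5 minutes layover in Dhaka → 8:49 PM UTC.
Add 14 hours and 7 minutes leg 2 → 10:56 AM UTC (Jun 24).
Add 2 hours and 34 minutes layover in Tashkent → 1:30 PM UTC.
Add 6 hours and 35 minutes leg 3 → 8:05 PM UTC.
Eucla is UTC+8:45, so local arrival = 8:05 PM + 8:45 = 4:50 AM on Jun 25.

4:50 AM on June 25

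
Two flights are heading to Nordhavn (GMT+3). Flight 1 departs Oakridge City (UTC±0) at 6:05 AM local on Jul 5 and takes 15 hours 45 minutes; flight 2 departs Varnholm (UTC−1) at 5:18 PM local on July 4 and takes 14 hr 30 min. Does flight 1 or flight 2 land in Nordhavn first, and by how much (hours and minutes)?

the second, by 13 hours 2 minutes

Flight 1 departs at 6:05 AM UTC (Jul 5).
+15 hours and 45 minutes → arrive 9:50 PM UTC on Jul 5.
Flight 2 in UTC: 5:18 PM + 1:00 = 6:18 PM on Jul 4.
+14 hours and 30 minutes → arrive 8:48 AM UTC on Jul 5.
Flight 2 lands earlier by 13 hours 2 minutes.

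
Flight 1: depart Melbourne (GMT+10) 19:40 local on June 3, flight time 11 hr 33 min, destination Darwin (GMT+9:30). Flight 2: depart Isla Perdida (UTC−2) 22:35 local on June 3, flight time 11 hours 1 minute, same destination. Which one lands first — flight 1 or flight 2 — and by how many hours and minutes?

Flight 1 in UTC: 19:40 − 10:00 = 09:40 on Jun 3.
+11 hours 33 minutes → arrive 21:13 UTC on Jun 3.
Flight 2 in UTC: 22:35 + 2:00 = 00:35 on Jun 4.
+11 hours and 1 minute → arrive 11:36 UTC on Jun 4.
Flight 1 lands earlier by 14 hours 23 minutes.

the first, by 14 hours 23 minutes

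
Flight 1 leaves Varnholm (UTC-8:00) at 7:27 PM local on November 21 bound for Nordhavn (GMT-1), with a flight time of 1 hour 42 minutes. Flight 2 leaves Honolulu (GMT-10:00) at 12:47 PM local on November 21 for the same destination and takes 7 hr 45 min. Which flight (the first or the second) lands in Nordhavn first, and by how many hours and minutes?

Flight 1 in UTC: 7:27 PM + 8:00 = 3:27 AM on Nov 22.
+1 hour and 42 minutes → arrive 5:09 AM UTC on Nov 22.
Flight 2 in UTC: 12:47 PM + 10:00 = 10:47 PM on Nov 21.
+7 hours 45 minutes → arrive 6:32 AM UTC on Nov 22.
Flight 1 lands earlier by 1 hour 23 minutes.

the first, by 1 hour 23 minutes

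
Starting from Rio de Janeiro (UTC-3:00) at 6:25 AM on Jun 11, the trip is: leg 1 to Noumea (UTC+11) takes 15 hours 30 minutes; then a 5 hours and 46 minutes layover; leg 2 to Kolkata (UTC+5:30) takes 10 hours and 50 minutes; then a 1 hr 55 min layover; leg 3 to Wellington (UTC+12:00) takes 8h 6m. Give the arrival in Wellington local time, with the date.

Convert departure to UTC: 6:25 AM + 3:00 = 9:25 AM UTC on Jun 11.
Add 15 hours 30 minutes leg 1 → 12:55 AM UTC (Jun 12).
Add 5 hours 46 minutes layover in Noumea → 6:41 AM UTC.
Add 10 hours and 50 minutes leg 2 → 5:31 PM UTC.
Add 1 hour and 55 minutes layover in Kolkata → 7:26 PM UTC.
Add 8 hours 6 minutes leg 3 → 3:32 AM UTC (Jun 13).
Wellington is UTC+12:00, so local arrival = 3:32 AM + 12:00 = 3:32 PM on Jun 13.

3:32 PM on June 13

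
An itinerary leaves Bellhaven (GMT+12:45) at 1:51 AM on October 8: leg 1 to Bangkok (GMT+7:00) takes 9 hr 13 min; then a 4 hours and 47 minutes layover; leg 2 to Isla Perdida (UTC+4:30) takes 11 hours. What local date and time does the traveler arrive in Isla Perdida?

Convert departure to UTC: 1:51 AM − 12:45 = 1:06 PM UTC on Oct 7.
Add 9 hours and 13 minutes leg 1 → 10:19 PM UTC.
Add 4 hours and 47 minutes layover in Bangkok → 3:06 AM UTC (Oct 8).
Add 11 hours leg 2 → 2:06 PM UTC.
Isla Perdida is UTC+4:30, so local arrival = 2:06 PM + 4:30 = 6:36 PM on Oct 8.

6:36 PM on October 8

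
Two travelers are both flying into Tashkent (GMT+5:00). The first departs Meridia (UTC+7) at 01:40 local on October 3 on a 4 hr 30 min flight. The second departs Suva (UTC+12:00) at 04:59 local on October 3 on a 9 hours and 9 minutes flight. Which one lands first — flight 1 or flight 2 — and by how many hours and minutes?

Flight 1 in UTC: 01:40 − 7:00 = 18:40 on Oct 2.
+4 hours 30 minutes → arrive 23:10 UTC on Oct 2.
Flight 2 in UTC: 04:59 − 12:00 = 16:59 on Oct 2.
+9 hours and 9 minutes → arrive 02:08 UTC on Oct 3.
Flight 1 lands earlier by 2 hours 58 minutes.

the first, by 2 hours 58 minutes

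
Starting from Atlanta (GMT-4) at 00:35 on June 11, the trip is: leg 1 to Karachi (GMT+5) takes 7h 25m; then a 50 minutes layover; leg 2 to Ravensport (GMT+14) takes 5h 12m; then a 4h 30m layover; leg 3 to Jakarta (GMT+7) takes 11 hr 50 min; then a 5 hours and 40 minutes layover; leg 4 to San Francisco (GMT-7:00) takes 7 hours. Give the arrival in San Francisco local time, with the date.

16:02 on June 12

Convert departure to UTC: 00:35 + 4:00 = 04:35 UTC on Jun 11.
Add 7 hours and 25 minutes leg 1 → 12:00 UTC.
Add 50 minutes layover in Karachi → 12:50 UTC.
Add 5 hours and 12 minutes leg 2 → 18:02 UTC.
Add 4 hours and 30 minutes layover in Ravensport → 22:32 UTC.
Add 11 hours 50 minutes leg 3 → 10:22 UTC (Jun 12).
Add 5 hours 40 minutes layover in Jakarta → 16:02 UTC.
Add 7 hours leg 4 → 23:02 UTC.
San Francisco is UTC−7:00, so local arrival = 23:02 − 7:00 = 16:02 on Jun 12.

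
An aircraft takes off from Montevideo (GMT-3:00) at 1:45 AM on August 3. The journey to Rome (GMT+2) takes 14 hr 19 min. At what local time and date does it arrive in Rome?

9:04 PM on August 3

Convert departure to UTC: 1:45 AM + 3:00 = 4:45 AM UTC on Aug 3.
Add 14 hours and 19 minutes travel time → 7:04 PM UTC.
Rome is UTC+2:00, so local arrival = 7:04 PM + 2:00 = 9:04 PM on Aug 3.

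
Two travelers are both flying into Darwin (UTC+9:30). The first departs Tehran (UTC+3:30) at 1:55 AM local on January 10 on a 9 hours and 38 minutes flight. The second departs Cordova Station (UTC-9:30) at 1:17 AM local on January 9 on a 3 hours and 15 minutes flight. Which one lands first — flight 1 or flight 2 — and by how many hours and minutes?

the second, by 18 hours 1 minute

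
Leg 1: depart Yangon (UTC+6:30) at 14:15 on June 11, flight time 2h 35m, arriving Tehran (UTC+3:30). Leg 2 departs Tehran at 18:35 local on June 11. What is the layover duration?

Convert departure to UTC: 14:15 − 6:30 = 07:45 UTC on Jun 11.
Add 2 hours 35 minutes flight time → 10:20 UTC.
Tehran is UTC+3:30, so local arrival = 10:20 + 3:30 = 13:50 on Jun 11.
Layover = 18:35 − 13:50 = 4 hours 45 minutes.

4 hours 45 minutes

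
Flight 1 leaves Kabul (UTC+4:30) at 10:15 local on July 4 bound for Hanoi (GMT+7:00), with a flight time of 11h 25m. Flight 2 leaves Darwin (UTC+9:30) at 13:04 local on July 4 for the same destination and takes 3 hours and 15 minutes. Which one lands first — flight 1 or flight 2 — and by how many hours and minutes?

Flight 1 in UTC: 10:15 − 4:30 = 05:45 on Jul 4.
+11 hours 25 minutes → arrive 17:10 UTC on Jul 4.
Flight 2 in UTC: 13:04 − 9:30 = 03:34 on Jul 4.
+3 hours and 15 minutes → arrive 06:49 UTC on Jul 4.
Flight 2 lands earlier by 10 hours 21 minutes.

the second, by 10 hours 21 minutes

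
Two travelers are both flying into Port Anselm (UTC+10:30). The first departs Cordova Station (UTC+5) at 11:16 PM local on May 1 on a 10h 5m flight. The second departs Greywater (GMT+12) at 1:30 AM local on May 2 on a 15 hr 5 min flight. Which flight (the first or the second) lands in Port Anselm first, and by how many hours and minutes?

Flight 1 in UTC: 11:16 PM − 5:00 = 6:16 PM on May 1.
+10 hours and 5 minutes → arrive 4:21 AM UTC on May 2.
Flight 2 in UTC: 1:30 AM − 12:00 = 1:30 PM on May 1.
+15 hours 5 minutes → arrive 4:35 AM UTC on May 2.
Flight 1 lands earlier by 14 minutes.

the first, by 14 minutes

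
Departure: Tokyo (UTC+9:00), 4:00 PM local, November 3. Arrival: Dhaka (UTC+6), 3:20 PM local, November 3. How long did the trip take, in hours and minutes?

Departure in UTC: 4:00 PM − 9:00 = 7:00 AM on Nov 3.
Arrival in UTC: 3:20 PM − 6:00 = 9:20 AM on Nov 3.
Elapsed = 9:20 AM − 7:00 AM = 2 hours 20 minutes.

2 hours 20 minutes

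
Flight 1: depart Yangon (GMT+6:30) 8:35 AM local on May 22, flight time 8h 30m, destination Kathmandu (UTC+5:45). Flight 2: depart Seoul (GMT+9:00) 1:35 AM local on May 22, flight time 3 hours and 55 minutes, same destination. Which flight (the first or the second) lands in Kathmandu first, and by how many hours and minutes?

the second, by 14 hours 5 minutes

Flight 1 in UTC: 8:35 AM − 6:30 = 2:05 AM on May 22.
+8 hours and 30 minutes → arrive 10:35 AM UTC on May 22.
Flight 2 in UTC: 1:35 AM − 9:00 = 4:35 PM on May 21.
+3 hours 55 minutes → arrive 8:30 PM UTC on May 21.
Flight 2 lands earlier by 14 hours 5 minutes.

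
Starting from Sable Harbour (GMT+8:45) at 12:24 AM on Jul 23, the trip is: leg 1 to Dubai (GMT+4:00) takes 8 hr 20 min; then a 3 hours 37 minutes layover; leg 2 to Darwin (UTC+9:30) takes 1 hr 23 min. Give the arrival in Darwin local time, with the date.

2:29 PM on Jul 23

Convert departure to UTC: 12:24 AM − 8:45 = 3:39 PM UTC on Jul 22.
Add 8 hours 20 minutes leg 1 → 11:59 PM UTC.
Add 3 hours 37 minutes layover in Dubai → 3:36 AM UTC (Jul 23).
Add 1 hour and 23 minutes leg 2 → 4:59 AM UTC.
Darwin is UTC+9:30, so local arrival = 4:59 AM + 9:30 = 2:29 PM on Jul 23.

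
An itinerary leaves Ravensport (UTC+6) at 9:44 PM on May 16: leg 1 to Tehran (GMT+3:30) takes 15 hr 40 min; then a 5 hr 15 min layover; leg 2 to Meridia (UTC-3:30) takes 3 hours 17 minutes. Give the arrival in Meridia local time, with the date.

Convert departure to UTC: 9:44 PM − 6:00 = 3:44 PM UTC on May 16.
Add 15 hours 40 minutes leg 1 → 7:24 AM UTC (May 17).
Add 5 hours 15 minutes layover in Tehran → 12:39 PM UTC.
Add 3 hours and 17 minutes leg 2 → 3:56 PM UTC.
Meridia is UTC−3:30, so local arrival = 3:56 PM − 3:30 = 12:26 PM on May 17.

12:26 PM on May 17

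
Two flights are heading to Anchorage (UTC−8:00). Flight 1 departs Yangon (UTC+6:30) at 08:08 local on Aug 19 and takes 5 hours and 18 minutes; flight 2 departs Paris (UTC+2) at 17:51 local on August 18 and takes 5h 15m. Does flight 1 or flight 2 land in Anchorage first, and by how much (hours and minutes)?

Flight 1 in UTC: 08:08 − 6:30 = 01:38 on Aug 19.
+5 hours 18 minutes → arrive 06:56 UTC on Aug 19.
Flight 2 in UTC: 17:51 − 2:00 = 15:51 on Aug 18.
+5 hours 15 minutes → arrive 21:06 UTC on Aug 18.
Flight 2 lands earlier by 9 hours 50 minutes.

the second, by 9 hours 50 minutes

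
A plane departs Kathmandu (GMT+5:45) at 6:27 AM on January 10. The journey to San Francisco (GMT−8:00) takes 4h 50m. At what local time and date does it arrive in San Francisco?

9:32 PM on January 9

San Francisco is 13:45 behind Kathmandu.
After 4 hours and 50 minutes it is 11:17 AM in Kathmandu.
Shift by the zone difference: 11:17 AM − 13:45 = 9:32 PM on Jan 9 in San Francisco.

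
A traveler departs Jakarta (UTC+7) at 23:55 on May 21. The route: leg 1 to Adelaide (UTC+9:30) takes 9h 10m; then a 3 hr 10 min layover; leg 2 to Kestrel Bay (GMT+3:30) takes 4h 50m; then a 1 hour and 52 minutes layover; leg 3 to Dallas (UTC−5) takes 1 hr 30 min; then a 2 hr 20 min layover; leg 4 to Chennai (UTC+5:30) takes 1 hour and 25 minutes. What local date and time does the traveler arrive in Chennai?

22:42 on May 22

Convert departure to UTC: 23:55 − 7:00 = 16:55 UTC on May 21.
Add 9 hours 10 minutes leg 1 → 02:05 UTC (May 22).
Add 3 hours 10 minutes layover in Adelaide → 05:15 UTC.
Add 4 hours and 50 minutes leg 2 → 10:05 UTC.
Add 1 hour 52 minutes layover in Kestrel Bay → 11:57 UTC.
Add 1 hour 30 minutes leg 3 → 13:27 UTC.
Add 2 hours 20 minutes layover in Dallas → 15:47 UTC.
Add 1 hour 25 minutes leg 4 → 17:12 UTC.
Chennai is UTC+5:30, so local arrival = 17:12 + 5:30 = 22:42 on May 22.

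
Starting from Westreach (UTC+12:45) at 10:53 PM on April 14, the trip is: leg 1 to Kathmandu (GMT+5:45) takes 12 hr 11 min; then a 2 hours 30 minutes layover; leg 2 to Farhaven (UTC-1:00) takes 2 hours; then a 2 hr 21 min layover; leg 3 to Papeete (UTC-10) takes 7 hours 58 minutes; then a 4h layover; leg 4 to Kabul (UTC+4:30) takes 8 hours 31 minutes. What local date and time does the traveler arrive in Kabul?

6:09 AM on April 16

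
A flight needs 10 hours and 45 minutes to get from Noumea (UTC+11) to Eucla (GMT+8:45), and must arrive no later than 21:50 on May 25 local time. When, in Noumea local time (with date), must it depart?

Target arrival in UTC: 21:50 − 8:45 = 13:05 on May 25.
Subtract 10 hours and 45 minutes → departure 02:20 UTC on May 25.
Noumea is UTC+11:00: 02:20 + 11:00 = 13:20 on May 25.

13:20 on May 25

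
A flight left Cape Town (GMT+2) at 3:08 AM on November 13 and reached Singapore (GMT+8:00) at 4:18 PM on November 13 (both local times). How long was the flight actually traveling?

Departure in UTC: 3:08 AM − 2:00 = 1:08 AM on Nov 13.
Arrival in UTC: 4:18 PM − 8:00 = 8:18 AM on Nov 13.
Elapsed = 8:18 AM − 1:08 AM = 7 hours 10 minutes.

7 hours 10 minutes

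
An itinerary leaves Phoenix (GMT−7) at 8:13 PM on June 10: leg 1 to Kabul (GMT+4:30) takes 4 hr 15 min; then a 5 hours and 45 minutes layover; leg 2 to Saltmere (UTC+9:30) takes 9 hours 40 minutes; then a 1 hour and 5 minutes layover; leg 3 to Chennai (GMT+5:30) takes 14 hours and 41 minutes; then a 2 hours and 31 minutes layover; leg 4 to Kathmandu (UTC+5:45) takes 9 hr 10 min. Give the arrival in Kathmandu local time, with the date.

8:05 AM on June 13

Convert departure to UTC: 8:13 PM + 7:00 = 3:13 AM UTC on Jun 11.
Add 4 hours and 15 minutes leg 1 → 7:28 AM UTC.
Add 5 hours 45 minutes layover in Kabul → 1:13 PM UTC.
Add 9 hours and 40 minutes leg 2 → 10:53 PM UTC.
Add 1 hour 5 minutes layover in Saltmere → 11:58 PM UTC.
Add 14 hours 41 minutes leg 3 → 2:39 PM UTC (Jun 12).
Add 2 hours 31 minutes layover in Chennai → 5:10 PM UTC.
Add 9 hours and 10 minutes leg 4 → 2:20 AM UTC (Jun 13).
Kathmandu is UTC+5:45, so local arrival = 2:20 AM + 5:45 = 8:05 AM on Jun 13.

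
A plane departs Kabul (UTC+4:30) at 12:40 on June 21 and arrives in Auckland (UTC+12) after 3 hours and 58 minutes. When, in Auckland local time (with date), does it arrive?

00:08 on June 22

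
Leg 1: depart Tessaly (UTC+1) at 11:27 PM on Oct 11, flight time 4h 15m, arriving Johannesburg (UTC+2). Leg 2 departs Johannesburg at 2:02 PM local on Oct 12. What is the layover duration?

9 hours 20 minutes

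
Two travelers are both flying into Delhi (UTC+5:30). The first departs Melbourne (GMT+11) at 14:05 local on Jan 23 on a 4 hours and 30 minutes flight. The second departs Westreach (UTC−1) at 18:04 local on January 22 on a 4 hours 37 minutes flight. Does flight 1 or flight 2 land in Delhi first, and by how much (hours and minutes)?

the second, by 7 hours 54 minutes

Flight 1 in UTC: 14:05 − 11:00 = 03:05 on Jan 23.
+4 hours and 30 minutes → arrive 07:35 UTC on Jan 23.
Flight 2 in UTC: 18:04 + 1:00 = 19:04 on Jan 22.
+4 hours 37 minutes → arrive 23:41 UTC on Jan 22.
Flight 2 lands earlier by 7 hours 54 minutes.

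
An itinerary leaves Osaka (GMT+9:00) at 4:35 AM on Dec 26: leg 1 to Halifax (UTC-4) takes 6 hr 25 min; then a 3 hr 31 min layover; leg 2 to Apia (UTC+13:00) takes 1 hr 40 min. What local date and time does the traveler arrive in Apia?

Convert departure to UTC: 4:35 AM − 9:00 = 7:35 PM UTC on Dec 25.
Add 6 hours and 25 minutes leg 1 → 2:00 AM UTC (Dec 26).
Add 3 hours and 31 minutes layover in Halifax → 5:31 AM UTC.
Add 1 hour 40 minutes leg 2 → 7:11 AM UTC.
Apia is UTC+13:00, so local arrival = 7:11 AM + 13:00 = 8:11 PM on Dec 26.

8:11 PM on December 26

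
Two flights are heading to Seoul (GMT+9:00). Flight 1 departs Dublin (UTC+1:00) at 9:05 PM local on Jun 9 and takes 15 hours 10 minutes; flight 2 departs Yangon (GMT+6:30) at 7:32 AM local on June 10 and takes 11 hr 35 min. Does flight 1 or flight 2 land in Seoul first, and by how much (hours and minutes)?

Flight 1 in UTC: 9:05 PM − 1:00 = 8:05 PM on Jun 9.
+15 hours 10 minutes → arrive 11:15 AM UTC on Jun 10.
Flight 2 in UTC: 7:32 AM − 6:30 = 1:02 AM on Jun 10.
+11 hours and 35 minutes → arrive 12:37 PM UTC on Jun 10.
Flight 1 lands earlier by 1 hour 22 minutes.

the first, by 1 hour 22 minutes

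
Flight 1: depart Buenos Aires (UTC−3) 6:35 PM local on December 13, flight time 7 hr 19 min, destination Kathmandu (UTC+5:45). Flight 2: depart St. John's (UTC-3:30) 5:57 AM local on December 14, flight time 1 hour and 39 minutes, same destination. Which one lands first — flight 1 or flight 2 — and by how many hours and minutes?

the first, by 6 hours 12 minutes

Flight 1 in UTC: 6:35 PM + 3:00 = 9:35 PM on Dec 13.
+7 hours and 19 minutes → arrive 4:54 AM UTC on Dec 14.
Flight 2 in UTC: 5:57 AM + 3:30 = 9:27 AM on Dec 14.
+1 hour 39 minutes → arrive 11:06 AM UTC on Dec 14.
Flight 1 lands earlier by 6 hours 12 minutes.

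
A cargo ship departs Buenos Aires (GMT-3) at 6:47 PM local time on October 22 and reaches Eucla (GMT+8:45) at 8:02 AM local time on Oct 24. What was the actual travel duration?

25 hours 30 minutes

Departure in UTC: 6:47 PM + 3:00 = 9:47 PM on Oct 22.
Arrival in UTC: 8:02 AM − 8:45 = 11:17 PM on Oct 23.
Elapsed = 11:17 PM − 9:47 PM (+1 day) = 25 hours 30 minutes.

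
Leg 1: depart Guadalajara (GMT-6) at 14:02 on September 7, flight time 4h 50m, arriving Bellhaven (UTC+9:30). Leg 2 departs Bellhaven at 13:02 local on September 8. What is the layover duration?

2 hours 40 minutes

Convert departure to UTC: 14:02 + 6:00 = 20:02 UTC on Sep 7.
Add 4 hours 50 minutes flight time → 00:52 UTC (Sep 8).
Bellhaven is UTC+9:30, so local arrival = 00:52 + 9:30 = 10:22 on Sep 8.
Layover = 13:02 − 10:22 = 2 hours 40 minutes.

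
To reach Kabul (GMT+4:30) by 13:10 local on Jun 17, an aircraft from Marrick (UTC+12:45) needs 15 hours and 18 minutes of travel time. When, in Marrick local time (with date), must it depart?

Target arrival in UTC: 13:10 − 4:30 = 08:40 on Jun 17.
Subtract 15 hours and 18 minutes → departure 17:22 UTC on Jun 16.
Marrick is UTC+12:45: 17:22 + 12:45 = 06:07 on Jun 17.

06:07 on June 17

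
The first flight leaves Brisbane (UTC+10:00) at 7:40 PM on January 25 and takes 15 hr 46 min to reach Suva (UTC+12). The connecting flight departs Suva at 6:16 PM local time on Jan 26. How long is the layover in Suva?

4 hours 50 minutes

Convert departure to UTC: 7:40 PM − 10:00 = 9:40 AM UTC on Jan 25.
Add 15 hours and 46 minutes flight time → 1:26 AM UTC (Jan 26).
Suva is UTC+12:00, so local arrival = 1:26 AM + 12:00 = 1:26 PM on Jan 26.
Layover = 6:16 PM − 1:26 PM = 4 hours 50 minutes.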